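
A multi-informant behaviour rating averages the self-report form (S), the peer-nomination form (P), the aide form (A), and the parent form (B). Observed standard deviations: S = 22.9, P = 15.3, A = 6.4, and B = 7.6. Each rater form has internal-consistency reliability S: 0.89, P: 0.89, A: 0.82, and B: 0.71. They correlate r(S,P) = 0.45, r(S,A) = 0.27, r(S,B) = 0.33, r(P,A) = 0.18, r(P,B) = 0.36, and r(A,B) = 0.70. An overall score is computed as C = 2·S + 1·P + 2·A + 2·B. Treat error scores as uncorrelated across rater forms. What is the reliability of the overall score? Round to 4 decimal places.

Var(C) = 2²·22.9² + 15.3² + 2²·6.4² + 2²·7.6² + 2·[2·22.9·15.3·0.45 + 4·22.9·6.4·0.27 + 4·22.9·7.6·0.33 + 2·15.3·6.4·0.18 + 2·15.3·7.6·0.36 + 4·6.4·7.6·0.70] = 2726.61 + 1917.03 = 4643.64.
Under uncorrelated errors the observed covariances equal the true-score covariances, so only the own-variance terms attenuate.
True-score variance = [2²·22.9²·0.89 + 15.3²·0.89 + 2²·6.4²·0.82 + 2²·7.6²·0.71] + 1917.03 = 2373.63 + 1917.03 = 4290.66.
Reliability = 4290.66 / 4643.64 = 0.9240.

0.9240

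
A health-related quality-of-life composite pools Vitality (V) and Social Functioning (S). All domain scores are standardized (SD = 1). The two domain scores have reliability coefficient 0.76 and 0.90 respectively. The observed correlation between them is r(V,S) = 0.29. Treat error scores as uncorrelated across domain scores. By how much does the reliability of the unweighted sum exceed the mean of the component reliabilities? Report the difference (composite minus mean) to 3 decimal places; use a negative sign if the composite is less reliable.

Var(sum) = 2 + 0.58 = 2.58; true-score variance = 1.66 + 0.58 = 2.24; composite reliability = 0.8682.
Mean component reliability = 0.8300.
Difference = 0.8682 − 0.8300 = 0.038.

0.038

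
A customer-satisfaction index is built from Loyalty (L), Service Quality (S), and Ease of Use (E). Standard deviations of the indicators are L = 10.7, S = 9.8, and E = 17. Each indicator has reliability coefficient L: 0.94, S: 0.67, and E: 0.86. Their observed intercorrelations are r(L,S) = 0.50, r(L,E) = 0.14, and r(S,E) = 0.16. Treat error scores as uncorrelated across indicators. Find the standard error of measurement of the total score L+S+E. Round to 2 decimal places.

Var(total) = 499.53 + 209.104 = 708.634.
True-score variance = 420.507 + 209.104 = 629.611, so reliability = 0.8885.
Error variance = 708.634 − 629.611 = 79.0226; SEM = √79.0226 = 8.89.

8.89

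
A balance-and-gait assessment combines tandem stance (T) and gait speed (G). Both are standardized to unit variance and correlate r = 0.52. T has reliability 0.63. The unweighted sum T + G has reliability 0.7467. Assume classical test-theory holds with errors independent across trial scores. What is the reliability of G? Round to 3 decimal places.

0.600

Var(T+G) = 2 + 2·0.52 = 3.040.
True-score variance = ρ_T + ρ_G + 2·0.52, so 0.7467 = (0.63 + ρ_G + 1.04) / 3.040.
ρ_G = 0.7467·3.040 − 0.63 − 1.04 = 0.600.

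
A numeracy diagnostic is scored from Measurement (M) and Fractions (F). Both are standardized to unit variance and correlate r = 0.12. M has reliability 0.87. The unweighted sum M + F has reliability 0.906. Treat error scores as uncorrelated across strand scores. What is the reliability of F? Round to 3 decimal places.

Var(M+F) = 2 + 2·0.12 = 2.240.
True-score variance = ρ_M + ρ_F + 2·0.12, so 0.906 = (0.87 + ρ_F + 0.24) / 2.240.
ρ_F = 0.906·2.240 − 0.87 − 0.24 = 0.919.

0.919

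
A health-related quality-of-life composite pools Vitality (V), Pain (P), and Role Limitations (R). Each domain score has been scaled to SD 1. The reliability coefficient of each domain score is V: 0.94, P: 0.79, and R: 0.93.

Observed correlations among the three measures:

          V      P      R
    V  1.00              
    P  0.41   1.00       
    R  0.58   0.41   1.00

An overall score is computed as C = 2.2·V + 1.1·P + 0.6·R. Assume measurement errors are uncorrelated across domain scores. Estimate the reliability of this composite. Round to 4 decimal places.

Var(C) = 2.2² + 1.1² + 0.6² + 2·[2.42·0.41 + 1.32·0.58 + 0.66·0.41] = 6.41 + 4.0568 = 10.4668.
With uncorrelated errors the cross-covariances are all true-score covariance, so they carry over unchanged; only the diagonal terms shrink to ρᵢσᵢ².
True-score variance = [2.2²·0.94 + 1.1²·0.79 + 0.6²·0.93] + 4.0568 = 5.8403 + 4.0568 = 9.8971.
Reliability = 9.8971 / 10.4668 = 0.9456.

0.9456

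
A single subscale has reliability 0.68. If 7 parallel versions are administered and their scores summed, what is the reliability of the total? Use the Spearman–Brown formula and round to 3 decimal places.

0.937

ρ_k = kρ / (1 + (k−1)ρ) = 7·0.68 / (1 + 6·0.68) = 4.760 / 5.080 = 0.937.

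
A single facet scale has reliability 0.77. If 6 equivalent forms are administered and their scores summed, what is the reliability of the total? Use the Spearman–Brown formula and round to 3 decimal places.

ρ_k = kρ / (1 + (k−1)ρ) = 6·0.77 / (1 + 5·0.77) = 4.620 / 4.850 = 0.953.

0.953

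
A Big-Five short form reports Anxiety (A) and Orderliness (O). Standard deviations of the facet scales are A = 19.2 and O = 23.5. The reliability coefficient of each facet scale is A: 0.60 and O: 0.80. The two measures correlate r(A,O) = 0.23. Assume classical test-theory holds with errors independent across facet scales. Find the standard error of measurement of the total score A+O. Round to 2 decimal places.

Var(total) = 920.89 + 207.552 = 1128.44.
True-score variance = 662.984 + 207.552 = 870.536, so reliability = 0.7714.
Error variance = 1128.44 − 870.536 = 257.906; SEM = √257.906 = 16.06.

16.06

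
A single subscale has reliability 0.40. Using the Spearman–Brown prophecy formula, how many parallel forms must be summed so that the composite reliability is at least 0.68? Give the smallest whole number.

4

k ≥ ρ*(1−ρ₁)/(ρ₁(1−ρ*)) = 0.68·0.60 / (0.40·0.32) = 3.188.
Smallest integer k = 4.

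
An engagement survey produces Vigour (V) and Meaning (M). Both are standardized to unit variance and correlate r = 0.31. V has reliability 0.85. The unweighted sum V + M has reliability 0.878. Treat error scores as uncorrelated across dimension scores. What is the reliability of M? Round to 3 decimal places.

0.830

Var(V+M) = 2 + 2·0.31 = 2.620.
True-score variance = ρ_V + ρ_M + 2·0.31, so 0.878 = (0.85 + ρ_M + 0.62) / 2.620.
ρ_M = 0.878·2.620 − 0.85 − 0.62 = 0.830.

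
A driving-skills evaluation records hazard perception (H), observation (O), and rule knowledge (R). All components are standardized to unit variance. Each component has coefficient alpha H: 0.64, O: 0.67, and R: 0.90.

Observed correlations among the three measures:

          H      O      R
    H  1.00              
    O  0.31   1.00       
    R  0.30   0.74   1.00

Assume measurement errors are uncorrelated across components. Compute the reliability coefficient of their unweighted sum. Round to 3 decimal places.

Var(H+O+R) = 3 + 2·[0.31 + 0.30 + 0.74] = 3 + 2.7 = 5.7.
Under uncorrelated errors the observed covariances equal the true-score covariances, so only the own-variance terms attenuate.
True-score variance = [0.64 + 0.67 + 0.90] + 2.7 = 2.21 + 2.7 = 4.91.
Reliability = 4.91 / 5.7 = 0.861.

0.861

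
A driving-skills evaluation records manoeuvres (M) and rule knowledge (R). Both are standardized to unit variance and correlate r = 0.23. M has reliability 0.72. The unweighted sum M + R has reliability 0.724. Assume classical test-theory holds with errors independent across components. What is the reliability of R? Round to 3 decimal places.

Var(M+R) = 2 + 2·0.23 = 2.460.
True-score variance = ρ_M + ρ_R + 2·0.23, so 0.724 = (0.72 + ρ_R + 0.46) / 2.460.
ρ_R = 0.724·2.460 − 0.72 − 0.46 = 0.601.

0.601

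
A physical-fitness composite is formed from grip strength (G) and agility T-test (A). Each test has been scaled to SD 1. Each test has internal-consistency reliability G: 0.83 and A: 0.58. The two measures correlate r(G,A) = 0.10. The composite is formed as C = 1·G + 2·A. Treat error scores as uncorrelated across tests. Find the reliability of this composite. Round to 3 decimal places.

0.657

Var(C) = 1 + 2² + 2·[2·0.10] = 5 + 0.4 = 5.4.
Under uncorrelated errors the observed covariances equal the true-score covariances, so only the own-variance terms attenuate.
True-score variance = [0.83 + 2²·0.58] + 0.4 = 3.15 + 0.4 = 3.55.
Reliability = 3.55 / 5.4 = 0.657.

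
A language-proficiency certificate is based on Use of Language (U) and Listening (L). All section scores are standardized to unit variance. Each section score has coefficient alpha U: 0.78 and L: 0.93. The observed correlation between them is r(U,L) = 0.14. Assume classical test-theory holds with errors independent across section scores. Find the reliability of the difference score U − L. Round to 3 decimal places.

Var(U−L) = 1 + 1 − 2·0.14 = 2 − 0.28 = 1.72.
Under uncorrelated errors the observed covariances equal the true-score covariances, so only the own-variance terms attenuate.
True-score variance = [0.78 + 0.93] − 0.28 = 1.71 − 0.28 = 1.43.
Reliability = 1.43 / 1.72 = 0.831.

0.831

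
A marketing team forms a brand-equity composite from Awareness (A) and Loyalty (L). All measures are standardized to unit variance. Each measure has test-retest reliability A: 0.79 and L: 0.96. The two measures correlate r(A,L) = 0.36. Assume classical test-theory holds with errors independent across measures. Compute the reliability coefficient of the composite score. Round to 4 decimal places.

Var(A+L) = 2 + 2·[0.36] = 2 + 0.72 = 2.72.
Because errors are independent across components, Cov(Tᵢ,Tⱼ) = Cov(Xᵢ,Xⱼ); the off-diagonal part of the true-score variance is the same as above.
True-score variance = [0.79 + 0.96] + 0.72 = 1.75 + 0.72 = 2.47.
Reliability = 2.47 / 2.72 = 0.9081.

0.9081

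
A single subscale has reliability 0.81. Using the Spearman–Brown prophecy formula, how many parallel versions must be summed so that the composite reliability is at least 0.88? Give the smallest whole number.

k ≥ ρ*(1−ρ₁)/(ρ₁(1−ρ*)) = 0.88·0.19 / (0.81·0.12) = 1.720.
Smallest integer k = 2.

2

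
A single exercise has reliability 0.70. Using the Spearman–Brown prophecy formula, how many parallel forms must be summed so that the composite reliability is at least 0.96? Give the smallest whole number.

11

k ≥ ρ*(1−ρ₁)/(ρ₁(1−ρ*)) = 0.96·0.30 / (0.70·0.04) = 10.286.
Smallest integer k = 11.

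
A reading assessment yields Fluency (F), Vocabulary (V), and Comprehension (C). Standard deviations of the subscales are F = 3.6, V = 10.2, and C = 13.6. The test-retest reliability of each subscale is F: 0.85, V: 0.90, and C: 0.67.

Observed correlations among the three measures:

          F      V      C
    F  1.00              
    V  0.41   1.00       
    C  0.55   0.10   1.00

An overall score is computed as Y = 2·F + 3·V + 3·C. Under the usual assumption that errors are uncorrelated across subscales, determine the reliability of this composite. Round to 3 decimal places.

Var(Y) = 2²·3.6² + 3²·10.2² + 3²·13.6² + 2·[6·3.6·10.2·0.41 + 6·3.6·13.6·0.55 + 9·10.2·13.6·0.10] = 2652.84 + 753.494 = 3406.33.
Because errors are independent across components, Cov(Tᵢ,Tⱼ) = Cov(Xᵢ,Xⱼ); the off-diagonal part of the true-score variance is the same as above.
True-score variance = [2²·3.6²·0.85 + 3²·10.2²·0.90 + 3²·13.6²·0.67] + 753.494 = 2002.1 + 753.494 = 2755.59.
Reliability = 2755.59 / 3406.33 = 0.809.

0.809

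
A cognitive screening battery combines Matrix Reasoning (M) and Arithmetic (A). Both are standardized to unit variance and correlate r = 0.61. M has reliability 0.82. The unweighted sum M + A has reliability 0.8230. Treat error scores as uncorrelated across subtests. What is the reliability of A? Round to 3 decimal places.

0.610

Var(M+A) = 2 + 2·0.61 = 3.220.
True-score variance = ρ_M + ρ_A + 2·0.61, so 0.8230 = (0.82 + ρ_A + 1.22) / 3.220.
ρ_A = 0.8230·3.220 − 0.82 − 1.22 = 0.610.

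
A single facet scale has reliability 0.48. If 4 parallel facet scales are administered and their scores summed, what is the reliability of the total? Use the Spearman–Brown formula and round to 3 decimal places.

ρ_k = kρ / (1 + (k−1)ρ) = 4·0.48 / (1 + 3·0.48) = 1.920 / 2.440 = 0.787.

0.787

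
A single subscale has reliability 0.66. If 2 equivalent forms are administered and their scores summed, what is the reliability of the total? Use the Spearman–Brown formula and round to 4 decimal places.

ρ_k = kρ / (1 + (k−1)ρ) = 2·0.66 / (1 + 1·0.66) = 1.320 / 1.660 = 0.7952.

0.7952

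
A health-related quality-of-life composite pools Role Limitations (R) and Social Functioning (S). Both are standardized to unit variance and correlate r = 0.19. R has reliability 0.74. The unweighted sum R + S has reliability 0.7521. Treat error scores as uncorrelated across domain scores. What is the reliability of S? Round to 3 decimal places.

Var(R+S) = 2 + 2·0.19 = 2.380.
True-score variance = ρ_R + ρ_S + 2·0.19, so 0.7521 = (0.74 + ρ_S + 0.38) / 2.380.
ρ_S = 0.7521·2.380 − 0.74 − 0.38 = 0.670.

0.670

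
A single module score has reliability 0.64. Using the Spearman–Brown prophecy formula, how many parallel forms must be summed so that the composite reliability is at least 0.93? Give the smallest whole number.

k ≥ ρ*(1−ρ₁)/(ρ₁(1−ρ*)) = 0.93·0.36 / (0.64·0.07) = 7.473.
Smallest integer k = 8.

8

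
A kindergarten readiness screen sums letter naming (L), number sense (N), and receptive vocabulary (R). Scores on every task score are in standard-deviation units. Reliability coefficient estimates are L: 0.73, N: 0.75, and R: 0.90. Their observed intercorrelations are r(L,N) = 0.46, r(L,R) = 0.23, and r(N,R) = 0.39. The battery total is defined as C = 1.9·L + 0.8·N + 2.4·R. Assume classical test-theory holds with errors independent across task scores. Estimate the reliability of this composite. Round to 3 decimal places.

0.886

Var(C) = 1.9² + 0.8² + 2.4² + 2·[1.52·0.46 + 4.56·0.23 + 1.92·0.39] = 10.01 + 4.9936 = 15.0036.
With uncorrelated errors the cross-covariances are all true-score covariance, so they carry over unchanged; only the diagonal terms shrink to ρᵢσᵢ².
True-score variance = [1.9²·0.73 + 0.8²·0.75 + 2.4²·0.90] + 4.9936 = 8.2993 + 4.9936 = 13.2929.
Reliability = 13.2929 / 15.0036 = 0.886.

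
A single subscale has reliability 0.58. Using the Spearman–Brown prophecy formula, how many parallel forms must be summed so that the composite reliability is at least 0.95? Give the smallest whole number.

14

k ≥ ρ*(1−ρ₁)/(ρ₁(1−ρ*)) = 0.95·0.42 / (0.58·0.05) = 13.759.
Smallest integer k = 14.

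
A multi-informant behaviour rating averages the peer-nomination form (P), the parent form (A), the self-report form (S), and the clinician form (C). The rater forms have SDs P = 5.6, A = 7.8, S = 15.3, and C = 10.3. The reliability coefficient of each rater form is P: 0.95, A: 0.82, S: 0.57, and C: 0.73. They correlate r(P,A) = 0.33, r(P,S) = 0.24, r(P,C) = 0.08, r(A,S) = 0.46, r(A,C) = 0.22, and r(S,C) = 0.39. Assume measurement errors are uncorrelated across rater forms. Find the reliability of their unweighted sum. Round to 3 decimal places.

0.818

Var(P+A+S+C) = 5.6² + 7.8² + 15.3² + 10.3² + 2·[5.6·7.8·0.33 + 5.6·15.3·0.24 + 5.6·10.3·0.08 + 7.8·15.3·0.46 + 7.8·10.3·0.22 + 15.3·10.3·0.39] = 432.38 + 347.247 = 779.627.
With uncorrelated errors the cross-covariances are all true-score covariance, so they carry over unchanged; only the diagonal terms shrink to ρᵢσᵢ².
True-score variance = [5.6²·0.95 + 7.8²·0.82 + 15.3²·0.57 + 10.3²·0.73] + 347.247 = 290.558 + 347.247 = 637.804.
Reliability = 637.804 / 779.627 = 0.818.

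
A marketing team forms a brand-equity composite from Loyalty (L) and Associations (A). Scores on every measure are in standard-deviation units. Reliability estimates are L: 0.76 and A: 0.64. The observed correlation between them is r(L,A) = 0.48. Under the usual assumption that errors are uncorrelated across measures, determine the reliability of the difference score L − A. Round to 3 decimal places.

Var(L−A) = 1 + 1 − 2·0.48 = 2 − 0.96 = 1.04.
With uncorrelated errors the cross-covariances are all true-score covariance, so they carry over unchanged; only the diagonal terms shrink to ρᵢσᵢ².
True-score variance = [0.76 + 0.64] − 0.96 = 1.4 − 0.96 = 0.44.
Reliability = 0.44 / 1.04 = 0.423.

0.423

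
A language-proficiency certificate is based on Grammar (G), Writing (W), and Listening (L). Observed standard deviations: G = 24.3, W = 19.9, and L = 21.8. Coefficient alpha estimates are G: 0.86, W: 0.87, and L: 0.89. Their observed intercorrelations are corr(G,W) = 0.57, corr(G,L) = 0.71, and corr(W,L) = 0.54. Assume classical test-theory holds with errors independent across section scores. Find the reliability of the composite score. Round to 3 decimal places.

Var(G+W+L) = 24.3² + 19.9² + 21.8² + 2·[24.3·19.9·0.57 + 24.3·21.8·0.71 + 19.9·21.8·0.54] = 1461.74 + 1772.03 = 3233.77.
Because errors are independent across components, Cov(Tᵢ,Tⱼ) = Cov(Xᵢ,Xⱼ); the off-diagonal part of the true-score variance is the same as above.
True-score variance = [24.3²·0.86 + 19.9²·0.87 + 21.8²·0.89] + 1772.03 = 1275.31 + 1772.03 = 3047.34.
Reliability = 3047.34 / 3233.77 = 0.942.

0.942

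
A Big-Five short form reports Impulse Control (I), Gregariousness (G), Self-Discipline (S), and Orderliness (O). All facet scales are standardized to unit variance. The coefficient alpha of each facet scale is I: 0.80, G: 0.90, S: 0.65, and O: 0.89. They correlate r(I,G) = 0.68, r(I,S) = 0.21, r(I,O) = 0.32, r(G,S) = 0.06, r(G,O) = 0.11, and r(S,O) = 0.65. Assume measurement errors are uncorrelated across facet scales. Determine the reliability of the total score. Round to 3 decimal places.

Var(I+G+S+O) = 4 + 2·[0.68 + 0.21 + 0.32 + 0.06 + 0.11 + 0.65] = 4 + 4.06 = 8.06.
Because errors are independent across components, Cov(Tᵢ,Tⱼ) = Cov(Xᵢ,Xⱼ); the off-diagonal part of the true-score variance is the same as above.
True-score variance = [0.80 + 0.90 + 0.65 + 0.89] + 4.06 = 3.24 + 4.06 = 7.3.
Reliability = 7.3 / 8.06 = 0.906.

0.906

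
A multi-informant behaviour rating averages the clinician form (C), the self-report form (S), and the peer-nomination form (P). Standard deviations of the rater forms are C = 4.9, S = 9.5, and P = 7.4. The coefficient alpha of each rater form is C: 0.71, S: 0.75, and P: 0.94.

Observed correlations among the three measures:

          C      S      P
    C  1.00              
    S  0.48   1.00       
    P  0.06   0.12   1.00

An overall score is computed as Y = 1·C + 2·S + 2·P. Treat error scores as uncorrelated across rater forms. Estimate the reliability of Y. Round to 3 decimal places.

Var(Y) = 4.9² + 2²·9.5² + 2²·7.4² + 2·[2·4.9·9.5·0.48 + 2·4.9·7.4·0.06 + 4·9.5·7.4·0.12] = 604.05 + 165.566 = 769.616.
Because errors are independent across components, Cov(Tᵢ,Tⱼ) = Cov(Xᵢ,Xⱼ); the off-diagonal part of the true-score variance is the same as above.
True-score variance = [4.9²·0.71 + 2²·9.5²·0.75 + 2²·7.4²·0.94] + 165.566 = 493.695 + 165.566 = 659.261.
Reliability = 659.261 / 769.616 = 0.857.

0.857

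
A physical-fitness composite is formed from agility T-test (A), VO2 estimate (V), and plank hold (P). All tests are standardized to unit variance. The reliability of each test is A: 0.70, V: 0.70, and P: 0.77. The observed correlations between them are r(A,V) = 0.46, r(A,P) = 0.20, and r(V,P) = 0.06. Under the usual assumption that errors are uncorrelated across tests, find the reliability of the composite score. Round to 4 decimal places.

Var(A+V+P) = 3 + 2·[0.46 + 0.20 + 0.06] = 3 + 1.44 = 4.44.
Under uncorrelated errors the observed covariances equal the true-score covariances, so only the own-variance terms attenuate.
True-score variance = [0.70 + 0.70 + 0.77] + 1.44 = 2.17 + 1.44 = 3.61.
Reliability = 3.61 / 4.44 = 0.8131.

0.8131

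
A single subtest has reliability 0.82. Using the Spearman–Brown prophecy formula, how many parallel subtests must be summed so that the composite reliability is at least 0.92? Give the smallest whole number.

3

k ≥ ρ*(1−ρ₁)/(ρ₁(1−ρ*)) = 0.92·0.18 / (0.82·0.08) = 2.524.
Smallest integer k = 3.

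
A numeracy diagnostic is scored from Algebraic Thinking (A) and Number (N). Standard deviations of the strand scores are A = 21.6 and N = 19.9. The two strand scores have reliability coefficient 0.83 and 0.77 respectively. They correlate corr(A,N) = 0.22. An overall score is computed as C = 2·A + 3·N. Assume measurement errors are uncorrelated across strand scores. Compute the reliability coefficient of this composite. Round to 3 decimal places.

Var(C) = 2²·21.6² + 3²·19.9² + 2·[6·21.6·19.9·0.22] = 5430.33 + 1134.78 = 6565.11.
Under uncorrelated errors the observed covariances equal the true-score covariances, so only the own-variance terms attenuate.
True-score variance = [2²·21.6²·0.83 + 3²·19.9²·0.77] + 1134.78 = 4293.33 + 1134.78 = 5428.11.
Reliability = 5428.11 / 6565.11 = 0.827.

0.827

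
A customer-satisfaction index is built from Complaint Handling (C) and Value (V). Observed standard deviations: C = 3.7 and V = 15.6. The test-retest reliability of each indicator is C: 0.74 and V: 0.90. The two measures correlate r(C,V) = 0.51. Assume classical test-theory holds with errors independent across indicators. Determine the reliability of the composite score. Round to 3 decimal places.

0.912

Var(C+V) = 3.7² + 15.6² + 2·[3.7·15.6·0.51] = 257.05 + 58.8744 = 315.924.
Under uncorrelated errors the observed covariances equal the true-score covariances, so only the own-variance terms attenuate.
True-score variance = [3.7²·0.74 + 15.6²·0.90] + 58.8744 = 229.155 + 58.8744 = 288.029.
Reliability = 288.029 / 315.924 = 0.912.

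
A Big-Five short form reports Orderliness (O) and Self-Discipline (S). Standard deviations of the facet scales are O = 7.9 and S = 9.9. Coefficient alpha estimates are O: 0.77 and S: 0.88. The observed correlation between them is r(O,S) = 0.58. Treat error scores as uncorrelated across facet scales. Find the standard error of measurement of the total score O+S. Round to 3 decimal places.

5.110

Var(total) = 160.42 + 90.7236 = 251.144.
True-score variance = 134.305 + 90.7236 = 225.028, so reliability = 0.8960.
Error variance = 251.144 − 225.028 = 26.1155; SEM = √26.1155 = 5.110.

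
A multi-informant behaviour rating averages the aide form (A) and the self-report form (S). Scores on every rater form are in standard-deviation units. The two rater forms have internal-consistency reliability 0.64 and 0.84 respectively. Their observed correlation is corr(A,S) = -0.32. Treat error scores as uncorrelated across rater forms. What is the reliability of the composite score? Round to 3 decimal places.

0.618

Var(A+S) = 2 + 2·[(-0.32)] = 2 − 0.64 = 1.36.
Under uncorrelated errors the observed covariances equal the true-score covariances, so only the own-variance terms attenuate.
True-score variance = [0.64 + 0.84] − 0.64 = 1.48 − 0.64 = 0.84.
Reliability = 0.84 / 1.36 = 0.618.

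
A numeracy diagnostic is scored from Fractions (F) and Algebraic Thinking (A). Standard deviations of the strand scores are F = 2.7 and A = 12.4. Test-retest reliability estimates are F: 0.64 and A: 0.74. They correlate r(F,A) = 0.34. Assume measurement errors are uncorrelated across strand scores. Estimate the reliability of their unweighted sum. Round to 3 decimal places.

0.768

Var(F+A) = 2.7² + 12.4² + 2·[2.7·12.4·0.34] = 161.05 + 22.7664 = 183.816.
With uncorrelated errors the cross-covariances are all true-score covariance, so they carry over unchanged; only the diagonal terms shrink to ρᵢσᵢ².
True-score variance = [2.7²·0.64 + 12.4²·0.74] + 22.7664 = 118.448 + 22.7664 = 141.214.
Reliability = 141.214 / 183.816 = 0.768.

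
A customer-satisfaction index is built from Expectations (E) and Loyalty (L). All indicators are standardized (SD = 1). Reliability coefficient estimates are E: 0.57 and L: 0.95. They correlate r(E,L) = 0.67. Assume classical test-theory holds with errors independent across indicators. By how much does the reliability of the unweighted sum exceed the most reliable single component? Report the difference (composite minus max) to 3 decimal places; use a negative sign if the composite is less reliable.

-0.094

Var(sum) = 2 + 1.34 = 3.34; true-score variance = 1.52 + 1.34 = 2.86; composite reliability = 0.8563.
Max component reliability = 0.9500.
Difference = 0.8563 − 0.9500 = -0.094.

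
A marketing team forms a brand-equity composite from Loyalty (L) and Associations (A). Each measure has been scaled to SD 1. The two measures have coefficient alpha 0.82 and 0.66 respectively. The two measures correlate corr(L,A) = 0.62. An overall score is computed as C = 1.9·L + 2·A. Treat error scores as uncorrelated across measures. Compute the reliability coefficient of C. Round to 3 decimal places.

0.837

Var(C) = 1.9² + 2² + 2·[3.8·0.62] = 7.61 + 4.712 = 12.322.
Under uncorrelated errors the observed covariances equal the true-score covariances, so only the own-variance terms attenuate.
True-score variance = [1.9²·0.82 + 2²·0.66] + 4.712 = 5.6002 + 4.712 = 10.3122.
Reliability = 10.3122 / 12.322 = 0.837.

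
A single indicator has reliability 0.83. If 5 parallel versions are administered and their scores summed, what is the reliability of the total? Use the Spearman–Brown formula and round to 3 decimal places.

0.961

ρ_k = kρ / (1 + (k−1)ρ) = 5·0.83 / (1 + 4·0.83) = 4.150 / 4.320 = 0.961.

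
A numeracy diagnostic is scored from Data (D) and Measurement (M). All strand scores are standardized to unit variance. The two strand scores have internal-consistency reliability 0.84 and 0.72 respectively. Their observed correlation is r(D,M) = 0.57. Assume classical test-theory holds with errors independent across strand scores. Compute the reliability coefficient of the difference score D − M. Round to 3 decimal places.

0.488

Var(D−M) = 1 + 1 − 2·0.57 = 2 − 1.14 = 0.86.
With uncorrelated errors the cross-covariances are all true-score covariance, so they carry over unchanged; only the diagonal terms shrink to ρᵢσᵢ².
True-score variance = [0.84 + 0.72] − 1.14 = 1.56 − 1.14 = 0.42.
Reliability = 0.42 / 0.86 = 0.488.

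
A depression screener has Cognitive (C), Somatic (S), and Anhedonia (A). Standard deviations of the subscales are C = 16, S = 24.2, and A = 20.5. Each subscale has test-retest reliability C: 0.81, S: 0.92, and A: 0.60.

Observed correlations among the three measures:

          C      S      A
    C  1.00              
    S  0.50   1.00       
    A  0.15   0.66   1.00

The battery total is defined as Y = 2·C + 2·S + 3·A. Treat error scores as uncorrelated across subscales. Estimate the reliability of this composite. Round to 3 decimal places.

Var(Y) = 2²·16² + 2²·24.2² + 3²·20.5² + 2·[4·16·24.2·0.50 + 6·16·20.5·0.15 + 6·24.2·20.5·0.66] = 7148.81 + 6068.31 = 13217.1.
With uncorrelated errors the cross-covariances are all true-score covariance, so they carry over unchanged; only the diagonal terms shrink to ρᵢσᵢ².
True-score variance = [2²·16²·0.81 + 2²·24.2²·0.92 + 3²·20.5²·0.60] + 6068.31 = 5253.95 + 6068.31 = 11322.3.
Reliability = 11322.3 / 13217.1 = 0.857.

0.857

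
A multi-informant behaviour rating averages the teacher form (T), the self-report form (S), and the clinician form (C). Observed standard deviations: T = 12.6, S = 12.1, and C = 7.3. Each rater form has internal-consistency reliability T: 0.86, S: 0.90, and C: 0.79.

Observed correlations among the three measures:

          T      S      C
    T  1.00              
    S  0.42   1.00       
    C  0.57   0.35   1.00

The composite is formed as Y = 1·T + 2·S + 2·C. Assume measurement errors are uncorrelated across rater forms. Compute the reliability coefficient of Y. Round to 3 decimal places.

0.925

Var(Y) = 12.6² + 2²·12.1² + 2²·7.3² + 2·[2·12.6·12.1·0.42 + 2·12.6·7.3·0.57 + 4·12.1·7.3·0.35] = 957.56 + 713.171 = 1670.73.
Because errors are independent across components, Cov(Tᵢ,Tⱼ) = Cov(Xᵢ,Xⱼ); the off-diagonal part of the true-score variance is the same as above.
True-score variance = [12.6²·0.86 + 2²·12.1²·0.90 + 2²·7.3²·0.79] + 713.171 = 832.006 + 713.171 = 1545.18.
Reliability = 1545.18 / 1670.73 = 0.925.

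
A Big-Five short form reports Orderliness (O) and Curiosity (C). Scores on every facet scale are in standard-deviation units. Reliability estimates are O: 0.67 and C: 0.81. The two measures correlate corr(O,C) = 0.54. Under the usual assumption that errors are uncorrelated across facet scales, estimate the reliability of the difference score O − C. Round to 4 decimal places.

Var(O−C) = 1 + 1 − 2·0.54 = 2 − 1.08 = 0.92.
Under uncorrelated errors the observed covariances equal the true-score covariances, so only the own-variance terms attenuate.
True-score variance = [0.67 + 0.81] − 1.08 = 1.48 − 1.08 = 0.4.
Reliability = 0.4 / 0.92 = 0.4348.

0.4348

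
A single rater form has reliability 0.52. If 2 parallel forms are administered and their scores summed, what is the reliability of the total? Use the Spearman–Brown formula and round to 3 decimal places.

0.684

ρ_k = kρ / (1 + (k−1)ρ) = 2·0.52 / (1 + 1·0.52) = 1.040 / 1.520 = 0.684.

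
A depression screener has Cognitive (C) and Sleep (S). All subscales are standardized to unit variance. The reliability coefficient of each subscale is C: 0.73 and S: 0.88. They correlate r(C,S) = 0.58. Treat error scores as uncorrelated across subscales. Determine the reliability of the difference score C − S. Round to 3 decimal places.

Var(C−S) = 1 + 1 − 2·0.58 = 2 − 1.16 = 0.84.
With uncorrelated errors the cross-covariances are all true-score covariance, so they carry over unchanged; only the diagonal terms shrink to ρᵢσᵢ².
True-score variance = [0.73 + 0.88] − 1.16 = 1.61 − 1.16 = 0.45.
Reliability = 0.45 / 0.84 = 0.536.

0.536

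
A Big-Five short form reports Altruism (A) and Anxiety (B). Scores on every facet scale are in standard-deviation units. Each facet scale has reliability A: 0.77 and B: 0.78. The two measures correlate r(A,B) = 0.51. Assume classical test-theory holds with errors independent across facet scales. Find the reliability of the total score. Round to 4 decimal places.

0.8510

Var(A+B) = 2 + 2·[0.51] = 2 + 1.02 = 3.02.
Because errors are independent across components, Cov(Tᵢ,Tⱼ) = Cov(Xᵢ,Xⱼ); the off-diagonal part of the true-score variance is the same as above.
True-score variance = [0.77 + 0.78] + 1.02 = 1.55 + 1.02 = 2.57.
Reliability = 2.57 / 3.02 = 0.8510.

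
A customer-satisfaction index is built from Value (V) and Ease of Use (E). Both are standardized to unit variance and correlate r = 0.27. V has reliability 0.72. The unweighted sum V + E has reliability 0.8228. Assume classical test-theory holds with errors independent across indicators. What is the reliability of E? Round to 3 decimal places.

0.830

Var(V+E) = 2 + 2·0.27 = 2.540.
True-score variance = ρ_V + ρ_E + 2·0.27, so 0.8228 = (0.72 + ρ_E + 0.54) / 2.540.
ρ_E = 0.8228·2.540 − 0.72 − 0.54 = 0.830.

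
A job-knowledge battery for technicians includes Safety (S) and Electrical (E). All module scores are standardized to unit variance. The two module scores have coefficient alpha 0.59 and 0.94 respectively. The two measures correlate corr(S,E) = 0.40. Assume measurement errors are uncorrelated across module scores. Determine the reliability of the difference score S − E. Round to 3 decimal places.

0.608

Var(S−E) = 1 + 1 − 2·0.40 = 2 − 0.8 = 1.2.
With uncorrelated errors the cross-covariances are all true-score covariance, so they carry over unchanged; only the diagonal terms shrink to ρᵢσᵢ².
True-score variance = [0.59 + 0.94] − 0.8 = 1.53 − 0.8 = 0.73.
Reliability = 0.73 / 1.2 = 0.608.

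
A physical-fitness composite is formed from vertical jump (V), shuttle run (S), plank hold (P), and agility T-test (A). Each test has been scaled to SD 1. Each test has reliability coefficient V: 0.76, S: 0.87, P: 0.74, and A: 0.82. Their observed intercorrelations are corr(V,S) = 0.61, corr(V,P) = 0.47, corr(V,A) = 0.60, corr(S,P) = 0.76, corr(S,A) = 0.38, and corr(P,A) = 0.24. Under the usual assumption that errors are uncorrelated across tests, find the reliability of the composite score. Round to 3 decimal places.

0.920

Var(V+S+P+A) = 4 + 2·[0.61 + 0.47 + 0.60 + 0.76 + 0.38 + 0.24] = 4 + 6.12 = 10.12.
Because errors are independent across components, Cov(Tᵢ,Tⱼ) = Cov(Xᵢ,Xⱼ); the off-diagonal part of the true-score variance is the same as above.
True-score variance = [0.76 + 0.87 + 0.74 + 0.82] + 6.12 = 3.19 + 6.12 = 9.31.
Reliability = 9.31 / 10.12 = 0.920.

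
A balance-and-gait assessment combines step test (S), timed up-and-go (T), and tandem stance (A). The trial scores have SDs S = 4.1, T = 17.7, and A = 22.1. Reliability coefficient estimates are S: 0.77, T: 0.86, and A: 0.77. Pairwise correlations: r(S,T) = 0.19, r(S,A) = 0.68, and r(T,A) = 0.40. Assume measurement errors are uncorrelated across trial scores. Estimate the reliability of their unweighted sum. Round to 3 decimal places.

Var(S+T+A) = 4.1² + 17.7² + 22.1² + 2·[4.1·17.7·0.19 + 4.1·22.1·0.68 + 17.7·22.1·0.40] = 818.51 + 463.742 = 1282.25.
With uncorrelated errors the cross-covariances are all true-score covariance, so they carry over unchanged; only the diagonal terms shrink to ρᵢσᵢ².
True-score variance = [4.1²·0.77 + 17.7²·0.86 + 22.1²·0.77] + 463.742 = 658.449 + 463.742 = 1122.19.
Reliability = 1122.19 / 1282.25 = 0.875.

0.875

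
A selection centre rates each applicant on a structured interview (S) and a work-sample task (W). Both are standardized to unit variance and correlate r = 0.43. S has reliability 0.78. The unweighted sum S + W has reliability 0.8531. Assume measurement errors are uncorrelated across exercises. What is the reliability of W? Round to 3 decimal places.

Var(S+W) = 2 + 2·0.43 = 2.860.
True-score variance = ρ_S + ρ_W + 2·0.43, so 0.8531 = (0.78 + ρ_W + 0.86) / 2.860.
ρ_W = 0.8531·2.860 − 0.78 − 0.86 = 0.800.

0.800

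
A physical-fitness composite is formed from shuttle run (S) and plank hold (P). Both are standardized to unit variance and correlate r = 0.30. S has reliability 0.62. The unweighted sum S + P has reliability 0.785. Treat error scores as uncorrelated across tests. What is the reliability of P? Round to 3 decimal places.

0.821

Var(S+P) = 2 + 2·0.30 = 2.600.
True-score variance = ρ_S + ρ_P + 2·0.30, so 0.785 = (0.62 + ρ_P + 0.60) / 2.600.
ρ_P = 0.785·2.600 − 0.62 − 0.60 = 0.821.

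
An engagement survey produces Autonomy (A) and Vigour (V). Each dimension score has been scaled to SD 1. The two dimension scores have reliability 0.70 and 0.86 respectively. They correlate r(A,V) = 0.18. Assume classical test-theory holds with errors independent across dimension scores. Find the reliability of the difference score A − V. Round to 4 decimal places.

0.7317

Var(A−V) = 1 + 1 − 2·0.18 = 2 − 0.36 = 1.64.
Because errors are independent across components, Cov(Tᵢ,Tⱼ) = Cov(Xᵢ,Xⱼ); the off-diagonal part of the true-score variance is the same as above.
True-score variance = [0.70 + 0.86] − 0.36 = 1.56 − 0.36 = 1.2.
Reliability = 1.2 / 1.64 = 0.7317.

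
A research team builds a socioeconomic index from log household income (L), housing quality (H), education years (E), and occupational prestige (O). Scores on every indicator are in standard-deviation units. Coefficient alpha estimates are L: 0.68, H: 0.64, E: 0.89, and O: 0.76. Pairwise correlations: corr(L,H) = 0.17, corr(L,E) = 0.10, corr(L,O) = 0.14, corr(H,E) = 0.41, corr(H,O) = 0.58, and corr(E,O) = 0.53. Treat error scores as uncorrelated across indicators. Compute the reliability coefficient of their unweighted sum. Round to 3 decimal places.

0.869

Var(L+H+E+O) = 4 + 2·[0.17 + 0.10 + 0.14 + 0.41 + 0.58 + 0.53] = 4 + 3.86 = 7.86.
Because errors are independent across components, Cov(Tᵢ,Tⱼ) = Cov(Xᵢ,Xⱼ); the off-diagonal part of the true-score variance is the same as above.
True-score variance = [0.68 + 0.64 + 0.89 + 0.76] + 3.86 = 2.97 + 3.86 = 6.83.
Reliability = 6.83 / 7.86 = 0.869.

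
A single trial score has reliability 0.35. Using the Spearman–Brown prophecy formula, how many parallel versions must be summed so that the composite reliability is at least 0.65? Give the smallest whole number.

4

k ≥ ρ*(1−ρ₁)/(ρ₁(1−ρ*)) = 0.65·0.65 / (0.35·0.35) = 3.449.
Smallest integer k = 4.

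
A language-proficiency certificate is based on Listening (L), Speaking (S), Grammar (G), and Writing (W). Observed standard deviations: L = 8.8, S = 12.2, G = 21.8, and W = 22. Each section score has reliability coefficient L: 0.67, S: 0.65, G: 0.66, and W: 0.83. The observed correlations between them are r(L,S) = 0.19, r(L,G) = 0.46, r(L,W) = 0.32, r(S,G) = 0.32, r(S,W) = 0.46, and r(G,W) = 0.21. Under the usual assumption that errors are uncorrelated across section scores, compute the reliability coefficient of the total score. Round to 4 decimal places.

0.8501

Var(L+S+G+W) = 8.8² + 12.2² + 21.8² + 22² + 2·[8.8·12.2·0.19 + 8.8·21.8·0.46 + 8.8·22·0.32 + 12.2·21.8·0.32 + 12.2·22·0.46 + 21.8·22·0.21] = 1185.52 + 959.768 = 2145.29.
With uncorrelated errors the cross-covariances are all true-score covariance, so they carry over unchanged; only the diagonal terms shrink to ρᵢσᵢ².
True-score variance = [8.8²·0.67 + 12.2²·0.65 + 21.8²·0.66 + 22²·0.83] + 959.768 = 864.009 + 959.768 = 1823.78.
Reliability = 1823.78 / 2145.29 = 0.8501.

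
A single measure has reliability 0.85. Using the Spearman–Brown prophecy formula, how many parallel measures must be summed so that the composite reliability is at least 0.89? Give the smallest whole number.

2

k ≥ ρ*(1−ρ₁)/(ρ₁(1−ρ*)) = 0.89·0.15 / (0.85·0.11) = 1.428.
Smallest integer k = 2.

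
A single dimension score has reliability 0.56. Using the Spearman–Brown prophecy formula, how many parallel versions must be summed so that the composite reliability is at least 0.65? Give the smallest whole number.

2

k ≥ ρ*(1−ρ₁)/(ρ₁(1−ρ*)) = 0.65·0.44 / (0.56·0.35) = 1.459.
Smallest integer k = 2.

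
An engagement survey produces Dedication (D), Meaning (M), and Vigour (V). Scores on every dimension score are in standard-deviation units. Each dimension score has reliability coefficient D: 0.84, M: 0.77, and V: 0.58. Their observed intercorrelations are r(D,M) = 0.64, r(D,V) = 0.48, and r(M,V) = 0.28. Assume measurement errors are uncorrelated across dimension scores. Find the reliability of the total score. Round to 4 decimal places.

0.8603

Var(D+M+V) = 3 + 2·[0.64 + 0.48 + 0.28] = 3 + 2.8 = 5.8.
Because errors are independent across components, Cov(Tᵢ,Tⱼ) = Cov(Xᵢ,Xⱼ); the off-diagonal part of the true-score variance is the same as above.
True-score variance = [0.84 + 0.77 + 0.58] + 2.8 = 2.19 + 2.8 = 4.99.
Reliability = 4.99 / 5.8 = 0.8603.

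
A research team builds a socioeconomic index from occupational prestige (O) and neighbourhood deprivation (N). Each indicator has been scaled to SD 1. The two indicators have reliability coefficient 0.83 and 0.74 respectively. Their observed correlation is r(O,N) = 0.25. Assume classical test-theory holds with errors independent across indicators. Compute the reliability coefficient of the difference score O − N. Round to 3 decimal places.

0.713

Var(O−N) = 1 + 1 − 2·0.25 = 2 − 0.5 = 1.5.
With uncorrelated errors the cross-covariances are all true-score covariance, so they carry over unchanged; only the diagonal terms shrink to ρᵢσᵢ².
True-score variance = [0.83 + 0.74] − 0.5 = 1.57 − 0.5 = 1.07.
Reliability = 1.07 / 1.5 = 0.713.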